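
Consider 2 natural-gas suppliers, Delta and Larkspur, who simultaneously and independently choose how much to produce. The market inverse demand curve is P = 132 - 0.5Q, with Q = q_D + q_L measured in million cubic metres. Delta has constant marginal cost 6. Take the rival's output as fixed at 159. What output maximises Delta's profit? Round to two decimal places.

46.50

With the rival's output fixed at 159, Delta's profit is π_D = (132 - (1/2)·159 - (1/2)q_D)q_D - (6q_D) = (105/2 - (1/2)q_D)q_D - (6q_D).
∂π_D/∂q_D = 93/2 - q_D = 0, so q_D = 93/2.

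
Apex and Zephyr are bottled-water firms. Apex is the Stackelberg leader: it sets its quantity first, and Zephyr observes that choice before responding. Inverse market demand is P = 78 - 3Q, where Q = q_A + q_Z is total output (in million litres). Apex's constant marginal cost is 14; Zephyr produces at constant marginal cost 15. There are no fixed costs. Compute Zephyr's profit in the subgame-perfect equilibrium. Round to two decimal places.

The follower Zephyr best-responds to any q_A: π_Z = (78 - 3Q)q_Z - 15q_Z.
Setting the follower's marginal profit to zero, 63 - 3q_A - 6q_Z = 0, i.e. q_Z = (63 - 3q_A)/6.
The leader anticipates this reaction. Substituting into P = 78 - 3Q gives P = 93/2 - (3/2)q_A, so π_A = (93/2 - (3/2)q_A)q_A - 14q_A.
Leader FOC: 65/2 - 3q_A = 0, so q_A = 65/6.
Then q_Z = (63 - 3·(65/6))/6 = 61/12.
Price P = 78 - 3·(191/12) = 121/4.
Zephyr's profit: (121/4 - 15)·(61/12) = 77.5208.

77.52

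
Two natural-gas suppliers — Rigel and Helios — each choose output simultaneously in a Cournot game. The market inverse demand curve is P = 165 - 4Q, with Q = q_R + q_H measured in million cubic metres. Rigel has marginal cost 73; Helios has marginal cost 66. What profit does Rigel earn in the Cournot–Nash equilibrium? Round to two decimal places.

200.69

Rigel's profit: π_R = (165 - 4Q)q_R - (73q_R). Setting ∂π_R/∂q_R = 0: 92 - 8q_R - 4(q_H) = 0.
Helios's profit: π_H = (165 - 4Q)q_H - (66q_H). Setting ∂π_H/∂q_H = 0: 99 - 8q_H - 4(q_R) = 0.
Rearranging gives the reaction functions q_R = (92 - 4q_H)/8 and q_H = (99 - 4q_R)/8.
Solving the pair: q_R = 85/12, q_H = 53/6.
Price P = 165 - 4·(191/12) = 304/3.
Rigel's profit: (304/3 - 73)·(85/12) = 200.6944.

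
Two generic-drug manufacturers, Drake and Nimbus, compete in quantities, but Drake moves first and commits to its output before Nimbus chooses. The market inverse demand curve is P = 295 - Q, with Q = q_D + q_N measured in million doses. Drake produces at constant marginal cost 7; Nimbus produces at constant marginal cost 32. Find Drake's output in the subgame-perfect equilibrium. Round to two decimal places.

Solve by backward induction. Given q_D, the follower Nimbus maximises π_N = (295 - q_D - q_N)q_N - 32q_N.
∂π_N/∂q_N = 263 - q_D - 2q_N = 0 gives the reaction function q_N = (263 - q_D)/2.
Drake substitutes q_N(q_D) into its own profit: π_D = q_D(295 - q_D - (263 - q_D)/2) - 7q_D = (327/2 - (1/2)q_D)q_D - 7q_D.
Maximising: ∂π_D/∂q_D = 313/2 - q_D = 0, giving q_D = 313/2.
Then q_N = (263 - 313/2)/2 = 213/4.

156.50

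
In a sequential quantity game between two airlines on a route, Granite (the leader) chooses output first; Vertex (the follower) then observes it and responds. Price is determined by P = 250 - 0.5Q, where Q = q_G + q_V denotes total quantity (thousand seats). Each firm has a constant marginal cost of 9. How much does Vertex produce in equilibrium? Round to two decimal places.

Solve by backward induction. Given q_G, the follower Vertex maximises π_V = (250 - (1/2)q_G - (1/2)q_V)q_V - 9q_V.
∂π_V/∂q_V = 241 - (1/2)q_G - q_V = 0 gives the reaction function q_V = (241 - (1/2)q_G).
Granite substitutes q_V(q_G) into its own profit: π_G = q_G(250 - (1/2)q_G - (241 - (1/2)q_G)/2) - 9q_G = (259/2 - (1/4)q_G)q_G - 9q_G.
Maximising: ∂π_G/∂q_G = 241/2 - (1/2)q_G = 0, giving q_G = 241.
Then q_V = (241 - (1/2)·241) = 241/2.

120.50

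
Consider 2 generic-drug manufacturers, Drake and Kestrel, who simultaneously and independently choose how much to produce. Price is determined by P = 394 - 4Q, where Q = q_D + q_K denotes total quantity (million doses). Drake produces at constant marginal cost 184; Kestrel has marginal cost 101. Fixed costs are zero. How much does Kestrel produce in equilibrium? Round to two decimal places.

31.33

Drake's profit: π_D = (394 - 4Q)q_D - (184q_D). Setting ∂π_D/∂q_D = 0: 210 - 8q_D - 4(q_K) = 0.
Kestrel's first-order condition: 293 - 8q_K - 4(q_D) = 0.
So q_D = (210 - 4q_K)/8 and q_K = (293 - 4q_D)/8.
Solving the pair: q_D = 127/12, q_K = 94/3.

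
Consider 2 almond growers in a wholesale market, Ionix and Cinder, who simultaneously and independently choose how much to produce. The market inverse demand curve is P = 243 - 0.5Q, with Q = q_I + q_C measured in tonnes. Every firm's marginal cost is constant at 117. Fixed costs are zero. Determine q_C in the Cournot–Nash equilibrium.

A representative firm's profit is π_i = q_i(243 - 0.5Q) - 117q_i.
Setting ∂π_i/∂q_i = 0 with rivals' quantities fixed: 126 - q_i - (1/2)q_j = 0.
With identical firms every q_j equals q_i, so q_j = q_i and 126 = (3/2)q_i, giving q_i = 84.

84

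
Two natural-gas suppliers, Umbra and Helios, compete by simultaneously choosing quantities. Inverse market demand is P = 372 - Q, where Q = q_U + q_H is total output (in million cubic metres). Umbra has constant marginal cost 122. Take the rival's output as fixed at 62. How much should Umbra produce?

94

With the rival's output fixed at 62, Umbra's profit is π_U = (372 - 62 - q_U)q_U - (122q_U) = (310 - q_U)q_U - (122q_U).
∂π_U/∂q_U = 188 - 2q_U = 0, so q_U = 94.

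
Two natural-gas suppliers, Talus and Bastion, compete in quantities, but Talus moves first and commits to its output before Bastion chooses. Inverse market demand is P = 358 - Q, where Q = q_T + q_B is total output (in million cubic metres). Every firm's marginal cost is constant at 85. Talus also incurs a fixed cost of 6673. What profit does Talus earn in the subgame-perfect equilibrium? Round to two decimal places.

2643.13

Solve by backward induction. Given q_T, the follower Bastion maximises π_B = (358 - q_T - q_B)q_B - 85q_B.
Follower FOC: 273 - q_T - 2q_B = 0, so q_B(q_T) = (273 - q_T)/2.
The leader anticipates this reaction. Substituting into P = 358 - Q gives P = 443/2 - (1/2)q_T, so π_T = (443/2 - (1/2)q_T)q_T - 85q_T.
Maximising: ∂π_T/∂q_T = 273/2 - q_T = 0, giving q_T = 273/2.
Then q_B = (273 - 273/2)/2 = 273/4.
Price P = 358 - 819/4 = 613/4.
Talus's profit: (613/4 - 85)·(273/2) - 6673 = 2643.1250.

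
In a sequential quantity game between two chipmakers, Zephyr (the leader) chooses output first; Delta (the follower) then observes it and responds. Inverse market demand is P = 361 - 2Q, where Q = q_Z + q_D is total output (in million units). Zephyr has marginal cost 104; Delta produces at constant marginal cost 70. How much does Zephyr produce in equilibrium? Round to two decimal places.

55.75

The follower Delta best-responds to any q_Z: π_D = (361 - 2Q)q_D - 70q_D.
Setting the follower's marginal profit to zero, 291 - 2q_Z - 4q_D = 0, i.e. q_D = (291 - 2q_Z)/4.
Zephyr substitutes q_D(q_Z) into its own profit: π_Z = q_Z(361 - 2q_Z - (291 - 2q_Z)/2) - 104q_Z = (431/2 - q_Z)q_Z - 104q_Z.
The leader's first-order condition 223/2 - 2q_Z = 0 yields q_Z = 223/4.
Then q_D = (291 - 2·(223/4))/4 = 359/8.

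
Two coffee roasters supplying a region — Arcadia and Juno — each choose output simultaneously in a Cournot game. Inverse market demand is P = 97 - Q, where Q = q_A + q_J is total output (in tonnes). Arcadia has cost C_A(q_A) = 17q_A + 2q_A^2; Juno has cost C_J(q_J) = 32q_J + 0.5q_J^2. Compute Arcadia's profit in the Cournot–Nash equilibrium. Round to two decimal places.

317.91

Arcadia's profit: π_A = (97 - Q)q_A - (17q_A + 2q_A²). Setting ∂π_A/∂q_A = 0: 80 - 6q_A - (q_J) = 0.
Juno's profit: π_J = (97 - Q)q_J - (32q_J + (1/2)q_J²). Setting ∂π_J/∂q_J = 0: 65 - 3q_J - (q_A) = 0.
So q_A = (80 - q_J)/6 and q_J = (65 - q_A)/3.
Substituting one into the other gives q_A = 175/17 and q_J = 310/17.
Price P = 97 - 485/17 = 1164/17.
Arcadia's profit: (1164/17)·(175/17) - 17·(175/17) - 2(175/17)² = 317.9066.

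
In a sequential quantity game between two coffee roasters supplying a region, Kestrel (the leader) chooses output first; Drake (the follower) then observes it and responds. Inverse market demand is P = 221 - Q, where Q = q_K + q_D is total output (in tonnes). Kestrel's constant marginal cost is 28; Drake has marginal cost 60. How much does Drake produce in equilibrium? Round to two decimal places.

24.25

Solve by backward induction. Given q_K, the follower Drake maximises π_D = (221 - q_K - q_D)q_D - 60q_D.
Follower FOC: 161 - q_K - 2q_D = 0, so q_D(q_K) = (161 - q_K)/2.
The leader anticipates this reaction. Substituting into P = 221 - Q gives P = 281/2 - (1/2)q_K, so π_K = (281/2 - (1/2)q_K)q_K - 28q_K.
Leader FOC: 225/2 - q_K = 0, so q_K = 225/2.
Then q_D = (161 - 225/2)/2 = 97/4.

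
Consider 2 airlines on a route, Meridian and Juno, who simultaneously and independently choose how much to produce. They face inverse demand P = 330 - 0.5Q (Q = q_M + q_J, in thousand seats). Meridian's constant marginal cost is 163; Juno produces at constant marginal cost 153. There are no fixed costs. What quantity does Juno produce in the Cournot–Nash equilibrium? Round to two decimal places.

Meridian's profit: π_M = (330 - 0.5Q)q_M - (163q_M). Setting ∂π_M/∂q_M = 0: 167 - q_M - (1/2)(q_J) = 0.
Juno's first-order condition: 177 - q_J - (1/2)(q_M) = 0.
So q_M = (167 - (1/2)q_J) and q_J = (177 - (1/2)q_M).
Substituting one into the other gives q_M = 314/3 and q_J = 374/3.

124.67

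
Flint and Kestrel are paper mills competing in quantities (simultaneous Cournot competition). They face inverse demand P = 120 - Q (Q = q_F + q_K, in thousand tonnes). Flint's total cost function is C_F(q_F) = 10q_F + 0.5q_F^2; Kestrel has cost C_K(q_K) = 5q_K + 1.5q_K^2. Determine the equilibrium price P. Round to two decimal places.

72.14

Flint's profit: π_F = (120 - Q)q_F - (10q_F + (1/2)q_F²). Setting ∂π_F/∂q_F = 0: 110 - 3q_F - (q_K) = 0.
Kestrel's profit: π_K = (120 - Q)q_K - (5q_K + (3/2)q_K²). Setting ∂π_K/∂q_K = 0: 115 - 5q_K - (q_F) = 0.
Best responses: q_F = (110 - q_K)/3, q_K = (115 - q_F)/5.
Substituting one into the other gives q_F = 435/14 and q_K = 235/14.
Total output Q = 335/7, so price P = 120 - 335/7 = 505/7.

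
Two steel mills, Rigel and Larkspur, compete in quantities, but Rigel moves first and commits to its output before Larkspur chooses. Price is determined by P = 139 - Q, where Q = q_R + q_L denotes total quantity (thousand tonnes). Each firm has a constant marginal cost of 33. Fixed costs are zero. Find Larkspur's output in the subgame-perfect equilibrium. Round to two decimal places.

Solve by backward induction. Given q_R, the follower Larkspur maximises π_L = (139 - q_R - q_L)q_L - 33q_L.
Follower FOC: 106 - q_R - 2q_L = 0, so q_L(q_R) = (106 - q_R)/2.
The leader anticipates this reaction. Substituting into P = 139 - Q gives P = 86 - (1/2)q_R, so π_R = (86 - (1/2)q_R)q_R - 33q_R.
Leader FOC: 53 - q_R = 0, so q_R = 53.
Then q_L = (106 - 53)/2 = 53/2.

26.50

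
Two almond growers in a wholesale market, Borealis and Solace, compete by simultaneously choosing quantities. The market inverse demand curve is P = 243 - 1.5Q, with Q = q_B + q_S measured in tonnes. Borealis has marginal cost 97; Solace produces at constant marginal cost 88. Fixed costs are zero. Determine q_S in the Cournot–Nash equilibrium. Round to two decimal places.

36.44

Borealis's profit: π_B = (243 - 1.5Q)q_B - (97q_B). Setting ∂π_B/∂q_B = 0: 146 - 3q_B - (3/2)(q_S) = 0.
Solace's profit: π_S = (243 - 1.5Q)q_S - (88q_S). Setting ∂π_S/∂q_S = 0: 155 - 3q_S - (3/2)(q_B) = 0.
So q_B = (146 - (3/2)q_S)/3 and q_S = (155 - (3/2)q_B)/3.
Substituting one into the other gives q_B = 274/9 and q_S = 328/9.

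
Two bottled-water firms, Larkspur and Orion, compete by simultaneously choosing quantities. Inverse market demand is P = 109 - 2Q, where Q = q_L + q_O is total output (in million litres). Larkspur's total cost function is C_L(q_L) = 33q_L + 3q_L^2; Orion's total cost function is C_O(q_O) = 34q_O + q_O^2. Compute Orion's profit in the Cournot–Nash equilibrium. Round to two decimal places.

Larkspur's profit: π_L = (109 - 2Q)q_L - (33q_L + 3q_L²). Setting ∂π_L/∂q_L = 0: 76 - 10q_L - 2(q_O) = 0.
Orion's first-order condition: 75 - 6q_O - 2(q_L) = 0.
Rearranging gives the reaction functions q_L = (76 - 2q_O)/10 and q_O = (75 - 2q_L)/6.
Substituting one into the other gives q_L = 153/28 and q_O = 299/28.
Price P = 109 - 2·(113/7) = 537/7.
Orion's profit: (537/7)·(299/28) - 34·(299/28) - (299/28)² = 342.0957.

342.10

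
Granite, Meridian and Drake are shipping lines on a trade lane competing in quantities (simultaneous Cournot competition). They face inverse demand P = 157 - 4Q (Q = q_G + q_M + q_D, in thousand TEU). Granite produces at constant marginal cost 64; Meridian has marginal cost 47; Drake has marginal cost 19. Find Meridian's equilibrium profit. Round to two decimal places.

153.14

Granite's profit: π_G = (157 - 4Q)q_G - (64q_G). Setting ∂π_G/∂q_G = 0: 93 - 8q_G - 4(q_M + q_D) = 0.
Meridian's first-order condition: 110 - 8q_M - 4(q_G + q_D) = 0.
Drake's first-order condition: 138 - 8q_D - 4(q_G + q_M) = 0.
Adding the 3 first-order conditions: 341 − 16Q = 0, so Q = 341/16.
Back-substituting: q_G = (93 − 341/4)/4 = 31/16, q_M = (110 − 341/4)/4 = 99/16, q_D = (138 − 341/4)/4 = 211/16.
Price P = 157 - 4·(341/16) = 287/4.
Meridian's profit: (287/4 - 47)·(99/16) = 153.1406.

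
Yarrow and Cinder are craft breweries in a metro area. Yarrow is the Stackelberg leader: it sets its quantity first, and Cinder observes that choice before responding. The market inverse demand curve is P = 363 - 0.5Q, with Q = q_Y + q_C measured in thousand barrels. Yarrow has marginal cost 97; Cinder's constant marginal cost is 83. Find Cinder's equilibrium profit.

The follower Cinder best-responds to any q_Y: π_C = (363 - 0.5Q)q_C - 83q_C.
Follower FOC: 280 - (1/2)q_Y - q_C = 0, so q_C(q_Y) = (280 - (1/2)q_Y).
Yarrow substitutes q_C(q_Y) into its own profit: π_Y = q_Y(363 - (1/2)q_Y - (280 - (1/2)q_Y)/2) - 97q_Y = (223 - (1/4)q_Y)q_Y - 97q_Y.
The leader's first-order condition 126 - (1/2)q_Y = 0 yields q_Y = 252.
Then q_C = (280 - (1/2)·252) = 154.
Price P = 363 - (1/2)·406 = 160.
Cinder's profit: (160 - 83)·154 = 11858.

11858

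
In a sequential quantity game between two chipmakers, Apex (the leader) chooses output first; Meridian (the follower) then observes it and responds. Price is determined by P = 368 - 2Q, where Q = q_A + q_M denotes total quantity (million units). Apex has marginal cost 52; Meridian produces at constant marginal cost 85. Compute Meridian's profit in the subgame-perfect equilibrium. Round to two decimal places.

Solve by backward induction. Given q_A, the follower Meridian maximises π_M = (368 - 2q_A - 2q_M)q_M - 85q_M.
Follower FOC: 283 - 2q_A - 4q_M = 0, so q_M(q_A) = (283 - 2q_A)/4.
Apex substitutes q_M(q_A) into its own profit: π_A = q_A(368 - 2q_A - (283 - 2q_A)/2) - 52q_A = (453/2 - q_A)q_A - 52q_A.
Maximising: ∂π_A/∂q_A = 349/2 - 2q_A = 0, giving q_A = 349/4.
Then q_M = (283 - 2·(349/4))/4 = 217/8.
Price P = 368 - 2·(915/8) = 557/4.
Meridian's profit: (557/4 - 85)·(217/8) = 1471.5313.

1471.53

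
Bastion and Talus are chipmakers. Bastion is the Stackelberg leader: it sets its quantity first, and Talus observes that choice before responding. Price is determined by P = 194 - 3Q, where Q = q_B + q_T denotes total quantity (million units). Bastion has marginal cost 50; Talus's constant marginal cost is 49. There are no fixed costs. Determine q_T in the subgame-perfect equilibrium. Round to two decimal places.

12.25

Solve by backward induction. Given q_B, the follower Talus maximises π_T = (194 - 3q_B - 3q_T)q_T - 49q_T.
∂π_T/∂q_T = 145 - 3q_B - 6q_T = 0 gives the reaction function q_T = (145 - 3q_B)/6.
Bastion substitutes q_T(q_B) into its own profit: π_B = q_B(194 - 3q_B - (145 - 3q_B)/2) - 50q_B = (243/2 - (3/2)q_B)q_B - 50q_B.
Maximising: ∂π_B/∂q_B = 143/2 - 3q_B = 0, giving q_B = 143/6.
Then q_T = (145 - 3·(143/6))/6 = 49/4.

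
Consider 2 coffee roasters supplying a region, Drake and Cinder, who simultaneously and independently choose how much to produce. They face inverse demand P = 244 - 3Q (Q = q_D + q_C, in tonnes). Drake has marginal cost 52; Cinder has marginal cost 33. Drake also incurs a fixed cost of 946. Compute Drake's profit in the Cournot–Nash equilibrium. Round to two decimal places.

Drake's profit: π_D = (244 - 3Q)q_D - (52q_D). Setting ∂π_D/∂q_D = 0: 192 - 6q_D - 3(q_C) = 0.
Cinder's first-order condition: 211 - 6q_C - 3(q_D) = 0.
Best responses: q_D = (192 - 3q_C)/6, q_C = (211 - 3q_D)/6.
Solving the pair: q_D = 173/9, q_C = 230/9.
Price P = 244 - 3·(403/9) = 329/3.
Drake's profit: (329/3 - 52)·(173/9) - 946 = 162.4815.

162.48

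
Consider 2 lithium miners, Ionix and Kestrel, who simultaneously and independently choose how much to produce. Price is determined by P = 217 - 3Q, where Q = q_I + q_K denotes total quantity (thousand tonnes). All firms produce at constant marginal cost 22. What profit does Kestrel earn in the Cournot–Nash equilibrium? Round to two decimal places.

Each firm earns π_i = (217 - 3Q)q_i - 22q_i.
Setting ∂π_i/∂q_i = 0 with rivals' quantities fixed: 195 - 6q_i - 3q_j = 0.
By symmetry each firm produces the same amount; substituting q_j = q_i yields q_i = 195/9 = 65/3.
Price P = 217 - 3·(130/3) = 87.
Kestrel's profit: (87 - 22)·(65/3) = 1408.3333.

1408.33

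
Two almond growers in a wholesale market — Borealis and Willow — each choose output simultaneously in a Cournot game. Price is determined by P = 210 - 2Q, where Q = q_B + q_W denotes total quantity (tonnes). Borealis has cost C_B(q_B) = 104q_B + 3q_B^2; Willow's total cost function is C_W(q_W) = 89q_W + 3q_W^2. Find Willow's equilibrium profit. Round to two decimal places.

540.37

Borealis's profit: π_B = (210 - 2Q)q_B - (104q_B + 3q_B²). Setting ∂π_B/∂q_B = 0: 106 - 10q_B - 2(q_W) = 0.
Willow's first-order condition: 121 - 10q_W - 2(q_B) = 0.
So q_B = (106 - 2q_W)/10 and q_W = (121 - 2q_B)/10.
Solving the pair: q_B = 409/48, q_W = 499/48.
Price P = 210 - 2·(227/12) = 1033/6.
Willow's profit: (1033/6)·(499/48) - 89·(499/48) - 3(499/48)² = 540.3668.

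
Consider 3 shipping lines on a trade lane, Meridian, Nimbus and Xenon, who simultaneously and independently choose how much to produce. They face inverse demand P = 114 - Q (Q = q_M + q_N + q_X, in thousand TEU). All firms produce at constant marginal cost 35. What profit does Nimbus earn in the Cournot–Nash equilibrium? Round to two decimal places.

Each firm earns π_i = (114 - Q)q_i - 35q_i.
First-order condition (treating rivals' output as given): 79 - 2q_i - Σ_{j≠i} q_j = 0.
By symmetry each firm produces the same amount; substituting Σ_{j≠i} q_j = 2q_i yields q_i = 79/4.
Price P = 114 - 237/4 = 219/4.
Nimbus's profit: (219/4 - 35)·(79/4) = 390.0625.

390.06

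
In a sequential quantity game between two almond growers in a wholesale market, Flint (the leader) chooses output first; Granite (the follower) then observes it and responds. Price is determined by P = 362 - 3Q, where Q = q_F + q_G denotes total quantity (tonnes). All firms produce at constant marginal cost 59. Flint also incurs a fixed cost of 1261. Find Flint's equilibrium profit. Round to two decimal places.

2564.38

The follower Granite best-responds to any q_F: π_G = (362 - 3Q)q_G - 59q_G.
Setting the follower's marginal profit to zero, 303 - 3q_F - 6q_G = 0, i.e. q_G = (303 - 3q_F)/6.
Flint substitutes q_G(q_F) into its own profit: π_F = q_F(362 - 3q_F - (303 - 3q_F)/2) - 59q_F = (421/2 - (3/2)q_F)q_F - 59q_F.
The leader's first-order condition 303/2 - 3q_F = 0 yields q_F = 101/2.
Then q_G = (303 - 3·(101/2))/6 = 101/4.
Price P = 362 - 3·(303/4) = 539/4.
Flint's profit: (539/4 - 59)·(101/2) - 1261 = 2564.3750.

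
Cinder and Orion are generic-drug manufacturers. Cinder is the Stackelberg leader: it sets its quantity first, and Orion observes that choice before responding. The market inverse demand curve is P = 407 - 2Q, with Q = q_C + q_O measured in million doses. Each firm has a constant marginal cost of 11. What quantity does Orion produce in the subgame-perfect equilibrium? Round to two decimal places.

49.50

The follower Orion best-responds to any q_C: π_O = (407 - 2Q)q_O - 11q_O.
Setting the follower's marginal profit to zero, 396 - 2q_C - 4q_O = 0, i.e. q_O = (396 - 2q_C)/4.
Cinder substitutes q_O(q_C) into its own profit: π_C = q_C(407 - 2q_C - (396 - 2q_C)/2) - 11q_C = (209 - q_C)q_C - 11q_C.
The leader's first-order condition 198 - 2q_C = 0 yields q_C = 99.
Then q_O = (396 - 2·99)/4 = 99/2.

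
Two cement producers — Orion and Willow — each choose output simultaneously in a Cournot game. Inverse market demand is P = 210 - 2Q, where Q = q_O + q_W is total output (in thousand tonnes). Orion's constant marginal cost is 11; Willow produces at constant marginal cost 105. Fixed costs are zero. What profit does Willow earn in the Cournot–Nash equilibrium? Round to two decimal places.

Orion's profit: π_O = (210 - 2Q)q_O - (11q_O). Setting ∂π_O/∂q_O = 0: 199 - 4q_O - 2(q_W) = 0.
Willow's profit: π_W = (210 - 2Q)q_W - (105q_W). Setting ∂π_W/∂q_W = 0: 105 - 4q_W - 2(q_O) = 0.
So q_O = (199 - 2q_W)/4 and q_W = (105 - 2q_O)/4.
Substituting one into the other gives q_O = 293/6 and q_W = 11/6.
Price P = 210 - 2·(152/3) = 326/3.
Willow's profit: (326/3 - 105)·(11/6) = 121/18.

6.72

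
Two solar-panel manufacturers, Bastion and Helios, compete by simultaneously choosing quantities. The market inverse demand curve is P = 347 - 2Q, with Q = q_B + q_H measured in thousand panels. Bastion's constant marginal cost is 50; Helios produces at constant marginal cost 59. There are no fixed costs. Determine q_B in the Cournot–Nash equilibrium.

Bastion's profit: π_B = (347 - 2Q)q_B - (50q_B). Setting ∂π_B/∂q_B = 0: 297 - 4q_B - 2(q_H) = 0.
Helios's first-order condition: 288 - 4q_H - 2(q_B) = 0.
So q_B = (297 - 2q_H)/4 and q_H = (288 - 2q_B)/4.
Substituting one into the other gives q_B = 51 and q_H = 93/2.

51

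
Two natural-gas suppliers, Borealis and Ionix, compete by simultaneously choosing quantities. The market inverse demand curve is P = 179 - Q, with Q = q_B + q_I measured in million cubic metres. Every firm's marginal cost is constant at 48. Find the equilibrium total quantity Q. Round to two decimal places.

87.33

A representative firm's profit is π_i = q_i(179 - Q) - 48q_i.
Setting ∂π_i/∂q_i = 0 with rivals' quantities fixed: 131 - 2q_i - q_j = 0.
With identical firms every q_j equals q_i, so q_j = q_i and 131 = 3q_i, giving q_i = 131/3.
Total output Q = 131/3 + 131/3 = 262/3.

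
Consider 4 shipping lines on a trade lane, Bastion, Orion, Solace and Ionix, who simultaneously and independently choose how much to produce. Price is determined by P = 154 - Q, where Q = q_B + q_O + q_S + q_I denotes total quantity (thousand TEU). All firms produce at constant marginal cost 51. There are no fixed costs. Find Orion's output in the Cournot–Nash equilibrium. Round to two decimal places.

20.60

A representative firm's profit is π_i = q_i(154 - Q) - 51q_i.
Setting ∂π_i/∂q_i = 0 with rivals' quantities fixed: 103 - 2q_i - Σ_{j≠i} q_j = 0.
With identical firms every q_j equals q_i, so Σ_{j≠i} q_j = 3q_i and 103 = 5q_i, giving q_i = 103/5.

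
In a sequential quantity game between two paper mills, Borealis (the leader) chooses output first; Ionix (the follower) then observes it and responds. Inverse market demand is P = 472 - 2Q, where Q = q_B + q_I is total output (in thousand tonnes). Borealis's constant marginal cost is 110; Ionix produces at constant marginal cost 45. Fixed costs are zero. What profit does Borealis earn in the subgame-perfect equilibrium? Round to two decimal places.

The follower Ionix best-responds to any q_B: π_I = (472 - 2Q)q_I - 45q_I.
Setting the follower's marginal profit to zero, 427 - 2q_B - 4q_I = 0, i.e. q_I = (427 - 2q_B)/4.
Borealis substitutes q_I(q_B) into its own profit: π_B = q_B(472 - 2q_B - (427 - 2q_B)/2) - 110q_B = (517/2 - q_B)q_B - 110q_B.
Leader FOC: 297/2 - 2q_B = 0, so q_B = 297/4.
Then q_I = (427 - 2·(297/4))/4 = 557/8.
Price P = 472 - 2·(1151/8) = 737/4.
Borealis's profit: (737/4 - 110)·(297/4) = 5513.0625.

5513.06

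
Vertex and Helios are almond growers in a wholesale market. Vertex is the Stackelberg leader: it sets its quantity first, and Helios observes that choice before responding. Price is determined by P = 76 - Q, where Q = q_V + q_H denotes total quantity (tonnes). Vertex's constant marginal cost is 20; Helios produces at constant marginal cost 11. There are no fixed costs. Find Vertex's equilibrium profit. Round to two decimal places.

276.13

The follower Helios best-responds to any q_V: π_H = (76 - Q)q_H - 11q_H.
∂π_H/∂q_H = 65 - q_V - 2q_H = 0 gives the reaction function q_H = (65 - q_V)/2.
The leader anticipates this reaction. Substituting into P = 76 - Q gives P = 87/2 - (1/2)q_V, so π_V = (87/2 - (1/2)q_V)q_V - 20q_V.
Leader FOC: 47/2 - q_V = 0, so q_V = 47/2.
Then q_H = (65 - 47/2)/2 = 83/4.
Price P = 76 - 177/4 = 127/4.
Vertex's profit: (127/4 - 20)·(47/2) = 276.1250.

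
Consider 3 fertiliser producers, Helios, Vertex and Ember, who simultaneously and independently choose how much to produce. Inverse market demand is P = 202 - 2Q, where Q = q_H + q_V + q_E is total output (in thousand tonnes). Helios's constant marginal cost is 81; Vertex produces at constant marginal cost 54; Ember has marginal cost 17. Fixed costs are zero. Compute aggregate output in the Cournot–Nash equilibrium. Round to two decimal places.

Helios's profit: π_H = (202 - 2Q)q_H - (81q_H). Setting ∂π_H/∂q_H = 0: 121 - 4q_H - 2(q_V + q_E) = 0.
Vertex's profit: π_V = (202 - 2Q)q_V - (54q_V). Setting ∂π_V/∂q_V = 0: 148 - 4q_V - 2(q_H + q_E) = 0.
Ember's first-order condition: 185 - 4q_E - 2(q_H + q_V) = 0.
Summing all 3 equations gives 454 − 8Q = 0, hence Q = 227/4.
Back-substituting: q_H = (121 − 227/2)/2 = 15/4, q_V = (148 − 227/2)/2 = 69/4, q_E = (185 − 227/2)/2 = 143/4.
Total output Q = 15/4 + 69/4 + 143/4 = 227/4.

56.75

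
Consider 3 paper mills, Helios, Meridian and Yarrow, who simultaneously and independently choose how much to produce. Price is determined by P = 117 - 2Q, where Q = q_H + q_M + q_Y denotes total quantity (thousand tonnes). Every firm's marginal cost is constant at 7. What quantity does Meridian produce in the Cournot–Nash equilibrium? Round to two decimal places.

A representative firm's profit is π_i = q_i(117 - 2Q) - 7q_i.
Setting ∂π_i/∂q_i = 0 with rivals' quantities fixed: 110 - 4q_i - 2·Σ_{j≠i} q_j = 0.
With identical firms every q_j equals q_i, so Σ_{j≠i} q_j = 2q_i and 110 = 8q_i, giving q_i = 55/4.

13.75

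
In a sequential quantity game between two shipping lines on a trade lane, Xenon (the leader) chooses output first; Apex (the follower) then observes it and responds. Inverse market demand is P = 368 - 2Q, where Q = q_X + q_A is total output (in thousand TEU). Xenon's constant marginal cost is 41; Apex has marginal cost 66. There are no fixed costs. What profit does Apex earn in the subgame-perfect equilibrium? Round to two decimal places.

The follower Apex best-responds to any q_X: π_A = (368 - 2Q)q_A - 66q_A.
∂π_A/∂q_A = 302 - 2q_X - 4q_A = 0 gives the reaction function q_A = (302 - 2q_X)/4.
The leader anticipates this reaction. Substituting into P = 368 - 2Q gives P = 217 - q_X, so π_X = (217 - q_X)q_X - 41q_X.
The leader's first-order condition 176 - 2q_X = 0 yields q_X = 88.
Then q_A = (302 - 2·88)/4 = 63/2.
Price P = 368 - 2·(239/2) = 129.
Apex's profit: (129 - 66)·(63/2) = 1984.5000.

1984.50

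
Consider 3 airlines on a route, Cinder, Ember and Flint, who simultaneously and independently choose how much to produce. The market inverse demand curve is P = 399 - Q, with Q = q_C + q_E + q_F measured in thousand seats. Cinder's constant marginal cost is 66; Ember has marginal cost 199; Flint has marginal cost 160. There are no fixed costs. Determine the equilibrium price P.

Cinder's profit: π_C = (399 - Q)q_C - (66q_C). Setting ∂π_C/∂q_C = 0: 333 - 2q_C - (q_E + q_F) = 0.
Ember's profit: π_E = (399 - Q)q_E - (199q_E). Setting ∂π_E/∂q_E = 0: 200 - 2q_E - (q_C + q_F) = 0.
Flint's profit: π_F = (399 - Q)q_F - (160q_F). Setting ∂π_F/∂q_F = 0: 239 - 2q_F - (q_C + q_E) = 0.
Adding the 3 conditions: 772 − 2Q − 2Q = 0, i.e. Q = 193.
Back-substituting: q_C = (333 − 193) = 140, q_E = (200 − 193) = 7, q_F = (239 − 193) = 46.
Total output Q = 193, so price P = 399 - 193 = 206.

206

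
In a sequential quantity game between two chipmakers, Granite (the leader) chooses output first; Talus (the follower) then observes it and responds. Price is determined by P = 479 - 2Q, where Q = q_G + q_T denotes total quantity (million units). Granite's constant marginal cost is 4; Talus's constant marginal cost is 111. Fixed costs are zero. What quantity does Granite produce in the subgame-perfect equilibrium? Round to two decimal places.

Solve by backward induction. Given q_G, the follower Talus maximises π_T = (479 - 2q_G - 2q_T)q_T - 111q_T.
Follower FOC: 368 - 2q_G - 4q_T = 0, so q_T(q_G) = (368 - 2q_G)/4.
Granite substitutes q_T(q_G) into its own profit: π_G = q_G(479 - 2q_G - (368 - 2q_G)/2) - 4q_G = (295 - q_G)q_G - 4q_G.
Leader FOC: 291 - 2q_G = 0, so q_G = 291/2.
Then q_T = (368 - 2·(291/2))/4 = 77/4.

145.50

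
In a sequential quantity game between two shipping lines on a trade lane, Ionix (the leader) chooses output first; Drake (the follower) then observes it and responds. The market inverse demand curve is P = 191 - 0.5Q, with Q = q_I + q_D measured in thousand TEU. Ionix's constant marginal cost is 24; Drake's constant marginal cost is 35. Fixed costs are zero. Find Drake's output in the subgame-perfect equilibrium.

67

The follower Drake best-responds to any q_I: π_D = (191 - 0.5Q)q_D - 35q_D.
∂π_D/∂q_D = 156 - (1/2)q_I - q_D = 0 gives the reaction function q_D = (156 - (1/2)q_I).
Ionix substitutes q_D(q_I) into its own profit: π_I = q_I(191 - (1/2)q_I - (156 - (1/2)q_I)/2) - 24q_I = (113 - (1/4)q_I)q_I - 24q_I.
The leader's first-order condition 89 - (1/2)q_I = 0 yields q_I = 178.
Then q_D = (156 - (1/2)·178) = 67.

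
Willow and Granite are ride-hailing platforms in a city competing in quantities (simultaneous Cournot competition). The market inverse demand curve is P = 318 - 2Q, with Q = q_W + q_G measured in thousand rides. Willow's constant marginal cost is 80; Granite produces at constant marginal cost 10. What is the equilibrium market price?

136

Willow's profit: π_W = (318 - 2Q)q_W - (80q_W). Setting ∂π_W/∂q_W = 0: 238 - 4q_W - 2(q_G) = 0.
Granite's profit: π_G = (318 - 2Q)q_G - (10q_G). Setting ∂π_G/∂q_G = 0: 308 - 4q_G - 2(q_W) = 0.
Rearranging gives the reaction functions q_W = (238 - 2q_G)/4 and q_G = (308 - 2q_W)/4.
Solving the pair: q_W = 28, q_G = 63.
Total output Q = 91, so price P = 318 - 2·91 = 136.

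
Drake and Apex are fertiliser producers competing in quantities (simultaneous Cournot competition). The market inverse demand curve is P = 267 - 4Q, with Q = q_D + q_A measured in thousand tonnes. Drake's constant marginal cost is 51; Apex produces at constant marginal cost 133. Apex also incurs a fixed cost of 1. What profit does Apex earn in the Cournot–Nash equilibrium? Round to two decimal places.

74.11

Drake's profit: π_D = (267 - 4Q)q_D - (51q_D). Setting ∂π_D/∂q_D = 0: 216 - 8q_D - 4(q_A) = 0.
Apex's first-order condition: 134 - 8q_A - 4(q_D) = 0.
Rearranging gives the reaction functions q_D = (216 - 4q_A)/8 and q_A = (134 - 4q_D)/8.
Substituting one into the other gives q_D = 149/6 and q_A = 13/3.
Price P = 267 - 4·(175/6) = 451/3.
Apex's profit: (451/3 - 133)·(13/3) - 1 = 667/9.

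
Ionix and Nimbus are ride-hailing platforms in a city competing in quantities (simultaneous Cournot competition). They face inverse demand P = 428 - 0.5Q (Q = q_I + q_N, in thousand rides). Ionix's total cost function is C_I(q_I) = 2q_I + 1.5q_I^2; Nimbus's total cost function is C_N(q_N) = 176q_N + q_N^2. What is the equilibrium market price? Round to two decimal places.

Ionix's profit: π_I = (428 - 0.5Q)q_I - (2q_I + (3/2)q_I²). Setting ∂π_I/∂q_I = 0: 426 - 4q_I - (1/2)(q_N) = 0.
Nimbus's profit: π_N = (428 - 0.5Q)q_N - (176q_N + q_N²). Setting ∂π_N/∂q_N = 0: 252 - 3q_N - (1/2)(q_I) = 0.
Best responses: q_I = (426 - (1/2)q_N)/4, q_N = (252 - (1/2)q_I)/3.
Substituting one into the other gives q_I = 98.0426 and q_N = 67.6596.
Total output Q = 165.7021, so price P = 428 - (1/2)·165.7021 = 345.1489.

345.15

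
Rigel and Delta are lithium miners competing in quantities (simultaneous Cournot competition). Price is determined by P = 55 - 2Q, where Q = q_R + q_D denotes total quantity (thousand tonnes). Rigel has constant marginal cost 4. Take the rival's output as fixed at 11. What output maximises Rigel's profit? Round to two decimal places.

7.25

With the rival's output fixed at 11, Rigel's profit is π_R = (55 - 2·11 - 2q_R)q_R - (4q_R) = (33 - 2q_R)q_R - (4q_R).
∂π_R/∂q_R = 29 - 4q_R = 0, so q_R = 29/4.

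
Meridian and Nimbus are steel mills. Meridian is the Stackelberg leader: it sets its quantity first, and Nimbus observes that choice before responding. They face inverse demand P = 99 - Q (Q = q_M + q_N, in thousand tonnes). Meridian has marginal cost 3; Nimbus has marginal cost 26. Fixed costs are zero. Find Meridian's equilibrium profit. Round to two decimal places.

1770.13

Solve by backward induction. Given q_M, the follower Nimbus maximises π_N = (99 - q_M - q_N)q_N - 26q_N.
Setting the follower's marginal profit to zero, 73 - q_M - 2q_N = 0, i.e. q_N = (73 - q_M)/2.
Meridian substitutes q_N(q_M) into its own profit: π_M = q_M(99 - q_M - (73 - q_M)/2) - 3q_M = (125/2 - (1/2)q_M)q_M - 3q_M.
Maximising: ∂π_M/∂q_M = 119/2 - q_M = 0, giving q_M = 119/2.
Then q_N = (73 - 119/2)/2 = 27/4.
Price P = 99 - 265/4 = 131/4.
Meridian's profit: (131/4 - 3)·(119/2) = 1770.1250.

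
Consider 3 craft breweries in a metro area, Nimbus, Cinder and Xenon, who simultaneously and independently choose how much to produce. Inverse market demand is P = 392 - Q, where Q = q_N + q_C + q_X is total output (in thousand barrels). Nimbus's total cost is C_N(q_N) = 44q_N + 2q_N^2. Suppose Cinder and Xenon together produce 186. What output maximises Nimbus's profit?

With rivals' combined output fixed at 186, Nimbus's profit is π_N = (392 - 186 - q_N)q_N - (44q_N + 2q_N²) = (206 - q_N)q_N - (44q_N + 2q_N²).
∂π_N/∂q_N = 162 - 6q_N = 0, so q_N = 27.

27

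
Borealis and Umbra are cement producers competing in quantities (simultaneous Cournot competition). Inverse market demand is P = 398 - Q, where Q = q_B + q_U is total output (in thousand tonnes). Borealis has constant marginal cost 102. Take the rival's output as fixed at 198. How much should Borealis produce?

49

With the rival's output fixed at 198, Borealis's profit is π_B = (398 - 198 - q_B)q_B - (102q_B) = (200 - q_B)q_B - (102q_B).
∂π_B/∂q_B = 98 - 2q_B = 0, so q_B = 49.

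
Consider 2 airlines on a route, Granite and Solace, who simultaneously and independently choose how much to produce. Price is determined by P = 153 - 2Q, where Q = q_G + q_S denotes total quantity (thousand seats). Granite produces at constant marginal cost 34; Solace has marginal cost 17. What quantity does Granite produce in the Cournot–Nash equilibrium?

17

Granite's profit: π_G = (153 - 2Q)q_G - (34q_G). Setting ∂π_G/∂q_G = 0: 119 - 4q_G - 2(q_S) = 0.
Solace's first-order condition: 136 - 4q_S - 2(q_G) = 0.
So q_G = (119 - 2q_S)/4 and q_S = (136 - 2q_G)/4.
Solving the pair: q_G = 17, q_S = 51/2.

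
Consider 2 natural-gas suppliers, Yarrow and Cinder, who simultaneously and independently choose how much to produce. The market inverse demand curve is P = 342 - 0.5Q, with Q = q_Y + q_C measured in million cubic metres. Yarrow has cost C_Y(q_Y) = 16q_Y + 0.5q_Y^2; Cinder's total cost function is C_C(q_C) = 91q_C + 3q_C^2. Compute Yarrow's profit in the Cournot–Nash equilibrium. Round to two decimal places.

Yarrow's profit: π_Y = (342 - 0.5Q)q_Y - (16q_Y + (1/2)q_Y²). Setting ∂π_Y/∂q_Y = 0: 326 - 2q_Y - (1/2)(q_C) = 0.
Cinder's first-order condition: 251 - 7q_C - (1/2)(q_Y) = 0.
Best responses: q_Y = (326 - (1/2)q_C)/2, q_C = (251 - (1/2)q_Y)/7.
Solving the pair: q_Y = 156.8364, q_C = 1356/55.
Price P = 342 - (1/2)·181.4909 = 251.2545.
Yarrow's profit: 251.2545·156.8364 - 16·156.8364 - (1/2)·156.8364² = 24597.6450.

24597.64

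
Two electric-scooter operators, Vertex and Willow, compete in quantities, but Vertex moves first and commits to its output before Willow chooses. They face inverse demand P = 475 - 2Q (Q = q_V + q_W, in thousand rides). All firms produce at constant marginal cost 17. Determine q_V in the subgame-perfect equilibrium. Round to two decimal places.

The follower Willow best-responds to any q_V: π_W = (475 - 2Q)q_W - 17q_W.
∂π_W/∂q_W = 458 - 2q_V - 4q_W = 0 gives the reaction function q_W = (458 - 2q_V)/4.
The leader anticipates this reaction. Substituting into P = 475 - 2Q gives P = 246 - q_V, so π_V = (246 - q_V)q_V - 17q_V.
Leader FOC: 229 - 2q_V = 0, so q_V = 229/2.
Then q_W = (458 - 2·(229/2))/4 = 229/4.

114.50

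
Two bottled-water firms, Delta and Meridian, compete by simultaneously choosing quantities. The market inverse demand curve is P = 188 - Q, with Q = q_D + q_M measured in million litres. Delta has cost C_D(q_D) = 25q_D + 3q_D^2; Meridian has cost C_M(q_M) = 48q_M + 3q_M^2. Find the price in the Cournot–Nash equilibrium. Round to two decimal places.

Delta's profit: π_D = (188 - Q)q_D - (25q_D + 3q_D²). Setting ∂π_D/∂q_D = 0: 163 - 8q_D - (q_M) = 0.
Meridian's profit: π_M = (188 - Q)q_M - (48q_M + 3q_M²). Setting ∂π_M/∂q_M = 0: 140 - 8q_M - (q_D) = 0.
So q_D = (163 - q_M)/8 and q_M = (140 - q_D)/8.
Solving the pair: q_D = 388/21, q_M = 319/21.
Total output Q = 101/3, so price P = 188 - 101/3 = 463/3.

154.33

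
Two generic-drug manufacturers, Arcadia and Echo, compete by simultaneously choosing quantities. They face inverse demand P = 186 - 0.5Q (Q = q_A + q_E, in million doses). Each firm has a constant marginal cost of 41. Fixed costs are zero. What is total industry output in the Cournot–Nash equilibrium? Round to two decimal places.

Each firm earns π_i = (186 - 0.5Q)q_i - 41q_i.
First-order condition (treating rivals' output as given): 145 - q_i - (1/2)q_j = 0.
By symmetry each firm produces the same amount; substituting q_j = q_i yields q_i = 145/(3/2) = 290/3.
Total output Q = 290/3 + 290/3 = 580/3.

193.33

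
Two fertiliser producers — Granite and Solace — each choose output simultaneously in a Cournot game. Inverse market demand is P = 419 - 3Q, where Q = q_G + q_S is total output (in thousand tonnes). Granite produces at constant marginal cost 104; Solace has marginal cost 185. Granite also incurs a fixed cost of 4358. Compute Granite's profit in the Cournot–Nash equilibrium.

Granite's profit: π_G = (419 - 3Q)q_G - (104q_G). Setting ∂π_G/∂q_G = 0: 315 - 6q_G - 3(q_S) = 0.
Solace's profit: π_S = (419 - 3Q)q_S - (185q_S). Setting ∂π_S/∂q_S = 0: 234 - 6q_S - 3(q_G) = 0.
Best responses: q_G = (315 - 3q_S)/6, q_S = (234 - 3q_G)/6.
Solving the pair: q_G = 44, q_S = 17.
Price P = 419 - 3·61 = 236.
Granite's profit: (236 - 104)·44 - 4358 = 1450.

1450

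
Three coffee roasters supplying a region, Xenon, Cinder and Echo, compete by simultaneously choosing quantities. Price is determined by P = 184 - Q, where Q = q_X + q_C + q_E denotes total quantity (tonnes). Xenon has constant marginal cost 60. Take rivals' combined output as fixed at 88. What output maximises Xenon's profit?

With rivals' combined output fixed at 88, Xenon's profit is π_X = (184 - 88 - q_X)q_X - (60q_X) = (96 - q_X)q_X - (60q_X).
∂π_X/∂q_X = 36 - 2q_X = 0, so q_X = 18.

18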